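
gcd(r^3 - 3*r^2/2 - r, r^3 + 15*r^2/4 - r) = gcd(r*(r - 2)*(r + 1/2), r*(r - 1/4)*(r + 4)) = r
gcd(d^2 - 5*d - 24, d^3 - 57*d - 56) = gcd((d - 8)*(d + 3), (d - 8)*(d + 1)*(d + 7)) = d - 8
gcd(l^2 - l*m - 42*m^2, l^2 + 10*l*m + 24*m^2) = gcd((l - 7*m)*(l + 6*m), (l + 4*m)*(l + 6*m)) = l + 6*m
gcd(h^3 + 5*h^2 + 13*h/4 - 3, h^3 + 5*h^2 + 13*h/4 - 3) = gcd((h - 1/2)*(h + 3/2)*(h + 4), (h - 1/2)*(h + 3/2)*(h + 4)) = h^3 + 5*h^2 + 13*h/4 - 3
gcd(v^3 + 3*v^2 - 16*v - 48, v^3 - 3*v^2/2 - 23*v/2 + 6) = v^2 - v - 12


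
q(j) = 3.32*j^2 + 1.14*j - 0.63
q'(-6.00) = -38.70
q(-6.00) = 112.05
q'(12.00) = 80.82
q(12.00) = 491.13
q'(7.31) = 49.68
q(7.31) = 185.11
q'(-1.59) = -9.42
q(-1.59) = 5.95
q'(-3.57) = -22.56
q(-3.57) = 37.61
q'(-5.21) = -33.45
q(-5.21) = 83.55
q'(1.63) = 11.96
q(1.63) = 10.05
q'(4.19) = 28.96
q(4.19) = 62.43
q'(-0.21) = -0.25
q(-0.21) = -0.72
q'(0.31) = 3.20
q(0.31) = 0.04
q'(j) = 6.64*j + 1.14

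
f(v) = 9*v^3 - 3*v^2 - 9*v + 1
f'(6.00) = 927.00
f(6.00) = 1783.00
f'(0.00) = -9.00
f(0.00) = 1.00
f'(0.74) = 1.35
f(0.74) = -3.66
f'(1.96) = 82.96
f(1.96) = 39.60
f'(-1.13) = 32.26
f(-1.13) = -5.65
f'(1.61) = 51.33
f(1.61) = 16.29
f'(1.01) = 12.48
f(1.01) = -1.88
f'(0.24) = -8.88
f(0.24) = -1.21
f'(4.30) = 464.43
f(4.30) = 622.39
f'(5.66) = 822.00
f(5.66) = 1485.85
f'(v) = 27*v^2 - 6*v - 9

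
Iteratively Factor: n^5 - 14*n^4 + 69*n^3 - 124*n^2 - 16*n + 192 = (n - 4)*(n^4 - 10*n^3 + 29*n^2 - 8*n - 48) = (n - 4)^2*(n^3 - 6*n^2 + 5*n + 12) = (n - 4)^2*(n - 3)*(n^2 - 3*n - 4) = (n - 4)^3*(n - 3)*(n + 1)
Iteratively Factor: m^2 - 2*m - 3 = (m + 1)*(m - 3)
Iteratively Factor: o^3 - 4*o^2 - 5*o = (o)*(o^2 - 4*o - 5) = o*(o + 1)*(o - 5)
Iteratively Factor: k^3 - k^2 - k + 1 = (k - 1)*(k^2 - 1) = (k - 1)*(k + 1)*(k - 1)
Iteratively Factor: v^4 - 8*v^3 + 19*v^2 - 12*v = (v - 3)*(v^3 - 5*v^2 + 4*v) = v*(v - 3)*(v^2 - 5*v + 4) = v*(v - 4)*(v - 3)*(v - 1)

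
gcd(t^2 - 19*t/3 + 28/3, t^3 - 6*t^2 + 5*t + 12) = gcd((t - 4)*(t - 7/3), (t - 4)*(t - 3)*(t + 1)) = t - 4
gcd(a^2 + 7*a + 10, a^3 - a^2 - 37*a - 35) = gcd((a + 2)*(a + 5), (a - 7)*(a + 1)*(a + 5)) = a + 5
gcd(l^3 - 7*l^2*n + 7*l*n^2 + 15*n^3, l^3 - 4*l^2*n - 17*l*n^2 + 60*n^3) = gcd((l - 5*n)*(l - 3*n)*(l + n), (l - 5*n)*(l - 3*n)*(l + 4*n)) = l^2 - 8*l*n + 15*n^2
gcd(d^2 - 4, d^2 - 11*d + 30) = 1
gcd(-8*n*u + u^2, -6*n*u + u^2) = u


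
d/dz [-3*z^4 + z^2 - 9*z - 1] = -12*z^3 + 2*z - 9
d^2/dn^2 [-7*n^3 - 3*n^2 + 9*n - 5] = -42*n - 6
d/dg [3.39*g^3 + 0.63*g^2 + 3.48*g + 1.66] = 10.17*g^2 + 1.26*g + 3.48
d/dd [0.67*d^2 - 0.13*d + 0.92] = 1.34*d - 0.13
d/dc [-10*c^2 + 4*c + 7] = 4 - 20*c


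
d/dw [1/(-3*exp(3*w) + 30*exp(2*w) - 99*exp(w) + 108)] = (exp(2*w) - 20*exp(w)/3 + 11)*exp(w)/(exp(3*w) - 10*exp(2*w) + 33*exp(w) - 36)^2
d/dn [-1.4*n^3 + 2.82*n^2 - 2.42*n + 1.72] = -4.2*n^2 + 5.64*n - 2.42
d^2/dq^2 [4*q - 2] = 0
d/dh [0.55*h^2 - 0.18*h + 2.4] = 1.1*h - 0.18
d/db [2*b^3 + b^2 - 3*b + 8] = 6*b^2 + 2*b - 3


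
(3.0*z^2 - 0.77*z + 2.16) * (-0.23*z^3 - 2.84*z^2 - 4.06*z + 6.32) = -0.69*z^5 - 8.3429*z^4 - 10.49*z^3 + 15.9518*z^2 - 13.636*z + 13.6512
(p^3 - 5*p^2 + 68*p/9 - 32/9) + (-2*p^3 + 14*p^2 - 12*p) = -p^3 + 9*p^2 - 40*p/9 - 32/9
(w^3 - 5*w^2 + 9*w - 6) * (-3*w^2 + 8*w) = -3*w^5 + 23*w^4 - 67*w^3 + 90*w^2 - 48*w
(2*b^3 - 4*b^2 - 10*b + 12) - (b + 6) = 2*b^3 - 4*b^2 - 11*b + 6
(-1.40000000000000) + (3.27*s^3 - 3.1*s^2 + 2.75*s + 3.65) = 3.27*s^3 - 3.1*s^2 + 2.75*s + 2.25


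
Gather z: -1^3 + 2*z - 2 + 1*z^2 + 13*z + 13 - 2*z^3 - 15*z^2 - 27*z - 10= -2*z^3 - 14*z^2 - 12*z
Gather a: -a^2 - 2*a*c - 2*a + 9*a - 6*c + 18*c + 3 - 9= -a^2 + a*(7 - 2*c) + 12*c - 6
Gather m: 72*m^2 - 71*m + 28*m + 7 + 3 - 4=72*m^2 - 43*m + 6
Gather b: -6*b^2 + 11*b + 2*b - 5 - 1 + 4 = -6*b^2 + 13*b - 2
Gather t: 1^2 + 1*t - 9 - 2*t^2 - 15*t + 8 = -2*t^2 - 14*t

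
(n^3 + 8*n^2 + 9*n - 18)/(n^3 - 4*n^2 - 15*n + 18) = (n + 6)/(n - 6)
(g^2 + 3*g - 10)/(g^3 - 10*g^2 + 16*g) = (g + 5)/(g*(g - 8))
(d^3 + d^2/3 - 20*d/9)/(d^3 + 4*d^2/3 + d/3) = (9*d^2 + 3*d - 20)/(3*(3*d^2 + 4*d + 1))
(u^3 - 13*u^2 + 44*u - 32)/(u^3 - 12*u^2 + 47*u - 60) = (u^2 - 9*u + 8)/(u^2 - 8*u + 15)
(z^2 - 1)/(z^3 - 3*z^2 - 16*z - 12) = (z - 1)/(z^2 - 4*z - 12)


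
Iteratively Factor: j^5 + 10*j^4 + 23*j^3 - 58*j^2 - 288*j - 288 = (j + 3)*(j^4 + 7*j^3 + 2*j^2 - 64*j - 96) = (j + 3)*(j + 4)*(j^3 + 3*j^2 - 10*j - 24) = (j + 3)*(j + 4)^2*(j^2 - j - 6) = (j + 2)*(j + 3)*(j + 4)^2*(j - 3)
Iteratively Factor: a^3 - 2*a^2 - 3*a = (a + 1)*(a^2 - 3*a) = a*(a + 1)*(a - 3)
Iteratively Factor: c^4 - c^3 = (c)*(c^3 - c^2) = c*(c - 1)*(c^2) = c^2*(c - 1)*(c)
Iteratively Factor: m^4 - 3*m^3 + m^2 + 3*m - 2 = (m - 1)*(m^3 - 2*m^2 - m + 2) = (m - 1)*(m + 1)*(m^2 - 3*m + 2) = (m - 1)^2*(m + 1)*(m - 2)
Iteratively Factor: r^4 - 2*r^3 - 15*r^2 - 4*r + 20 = (r + 2)*(r^3 - 4*r^2 - 7*r + 10) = (r - 5)*(r + 2)*(r^2 + r - 2) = (r - 5)*(r + 2)^2*(r - 1)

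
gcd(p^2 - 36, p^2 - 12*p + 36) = p - 6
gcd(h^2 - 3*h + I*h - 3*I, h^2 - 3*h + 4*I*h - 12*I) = h - 3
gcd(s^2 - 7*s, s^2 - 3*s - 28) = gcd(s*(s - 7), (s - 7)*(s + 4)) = s - 7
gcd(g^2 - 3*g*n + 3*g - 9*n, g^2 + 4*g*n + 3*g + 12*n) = g + 3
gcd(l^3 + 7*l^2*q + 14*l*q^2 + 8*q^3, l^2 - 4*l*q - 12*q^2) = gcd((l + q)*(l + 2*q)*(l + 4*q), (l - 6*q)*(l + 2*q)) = l + 2*q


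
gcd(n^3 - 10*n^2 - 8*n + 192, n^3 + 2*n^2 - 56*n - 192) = n^2 - 4*n - 32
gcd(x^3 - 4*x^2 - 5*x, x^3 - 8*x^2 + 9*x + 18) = x + 1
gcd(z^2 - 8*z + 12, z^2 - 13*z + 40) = 1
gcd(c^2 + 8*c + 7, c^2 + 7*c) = c + 7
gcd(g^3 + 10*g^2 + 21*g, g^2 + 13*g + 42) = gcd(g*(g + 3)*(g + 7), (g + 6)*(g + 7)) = g + 7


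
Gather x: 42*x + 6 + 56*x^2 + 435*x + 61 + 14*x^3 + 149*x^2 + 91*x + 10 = 14*x^3 + 205*x^2 + 568*x + 77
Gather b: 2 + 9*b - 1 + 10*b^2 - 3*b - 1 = 10*b^2 + 6*b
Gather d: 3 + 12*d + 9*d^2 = 9*d^2 + 12*d + 3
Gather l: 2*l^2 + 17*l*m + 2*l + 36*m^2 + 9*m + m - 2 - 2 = 2*l^2 + l*(17*m + 2) + 36*m^2 + 10*m - 4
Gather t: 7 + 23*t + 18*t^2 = 18*t^2 + 23*t + 7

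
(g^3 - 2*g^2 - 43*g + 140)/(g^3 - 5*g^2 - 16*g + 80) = (g + 7)/(g + 4)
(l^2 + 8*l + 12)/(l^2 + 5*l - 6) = (l + 2)/(l - 1)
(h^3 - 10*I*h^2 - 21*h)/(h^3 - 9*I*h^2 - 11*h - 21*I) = h/(h + I)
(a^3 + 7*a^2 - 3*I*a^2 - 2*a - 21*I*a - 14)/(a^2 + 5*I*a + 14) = (a^2 + a*(7 - I) - 7*I)/(a + 7*I)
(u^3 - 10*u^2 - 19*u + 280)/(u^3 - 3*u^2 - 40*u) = (u - 7)/u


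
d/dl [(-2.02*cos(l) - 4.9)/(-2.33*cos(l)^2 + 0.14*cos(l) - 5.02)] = (4.7066*cos(l)^2 + 22.834*cos(l) - 10.8264)*sin(l)/(5.4289*cos(l)^4 - 0.6524*cos(l)^3 + 23.4128*cos(l)^2 - 1.4056*cos(l) + 25.2004)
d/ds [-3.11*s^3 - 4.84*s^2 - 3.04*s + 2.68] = -9.33*s^2 - 9.68*s - 3.04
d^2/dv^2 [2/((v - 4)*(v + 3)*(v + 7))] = 4*(6*v^4 + 48*v^3 + 51*v^2 - 90*v + 865)/(v^9 + 18*v^8 + 51*v^7 - 720*v^6 - 3993*v^5 + 7002*v^4 + 71765*v^3 + 36036*v^2 - 402192*v - 592704)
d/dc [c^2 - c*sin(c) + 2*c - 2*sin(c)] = -c*cos(c) + 2*c - sin(c) - 2*cos(c) + 2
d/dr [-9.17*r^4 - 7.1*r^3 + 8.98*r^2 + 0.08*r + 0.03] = -36.68*r^3 - 21.3*r^2 + 17.96*r + 0.08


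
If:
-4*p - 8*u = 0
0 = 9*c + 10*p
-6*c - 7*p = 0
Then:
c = 0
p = 0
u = 0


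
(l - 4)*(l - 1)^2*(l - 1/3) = l^4 - 19*l^3/3 + 11*l^2 - 7*l + 4/3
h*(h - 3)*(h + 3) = h^3 - 9*h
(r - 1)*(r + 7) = r^2 + 6*r - 7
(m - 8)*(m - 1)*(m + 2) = m^3 - 7*m^2 - 10*m + 16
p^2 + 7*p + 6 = (p + 1)*(p + 6)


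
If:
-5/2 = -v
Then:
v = 5/2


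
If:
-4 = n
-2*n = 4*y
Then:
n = -4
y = 2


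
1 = 1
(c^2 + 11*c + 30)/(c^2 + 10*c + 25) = (c + 6)/(c + 5)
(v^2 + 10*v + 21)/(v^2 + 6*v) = (v^2 + 10*v + 21)/(v*(v + 6))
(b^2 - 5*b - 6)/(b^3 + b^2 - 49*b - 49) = (b - 6)/(b^2 - 49)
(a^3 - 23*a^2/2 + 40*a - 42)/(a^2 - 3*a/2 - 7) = (a^2 - 8*a + 12)/(a + 2)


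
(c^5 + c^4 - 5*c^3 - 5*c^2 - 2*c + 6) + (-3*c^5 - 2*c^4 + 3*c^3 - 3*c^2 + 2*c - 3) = -2*c^5 - c^4 - 2*c^3 - 8*c^2 + 3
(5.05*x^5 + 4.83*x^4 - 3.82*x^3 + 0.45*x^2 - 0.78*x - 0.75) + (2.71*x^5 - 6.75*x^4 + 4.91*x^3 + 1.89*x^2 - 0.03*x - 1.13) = 7.76*x^5 - 1.92*x^4 + 1.09*x^3 + 2.34*x^2 - 0.81*x - 1.88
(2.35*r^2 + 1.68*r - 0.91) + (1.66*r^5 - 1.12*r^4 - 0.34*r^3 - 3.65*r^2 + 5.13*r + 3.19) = 1.66*r^5 - 1.12*r^4 - 0.34*r^3 - 1.3*r^2 + 6.81*r + 2.28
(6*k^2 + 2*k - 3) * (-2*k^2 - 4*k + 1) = -12*k^4 - 28*k^3 + 4*k^2 + 14*k - 3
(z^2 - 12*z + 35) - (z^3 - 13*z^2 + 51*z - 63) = -z^3 + 14*z^2 - 63*z + 98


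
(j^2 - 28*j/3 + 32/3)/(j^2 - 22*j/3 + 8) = (j - 8)/(j - 6)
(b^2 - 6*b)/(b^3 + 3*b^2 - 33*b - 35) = b*(b - 6)/(b^3 + 3*b^2 - 33*b - 35)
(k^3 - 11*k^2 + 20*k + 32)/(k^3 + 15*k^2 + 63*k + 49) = (k^2 - 12*k + 32)/(k^2 + 14*k + 49)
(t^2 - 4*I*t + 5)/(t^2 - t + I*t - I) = (t - 5*I)/(t - 1)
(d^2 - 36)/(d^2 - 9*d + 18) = (d + 6)/(d - 3)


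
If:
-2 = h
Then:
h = -2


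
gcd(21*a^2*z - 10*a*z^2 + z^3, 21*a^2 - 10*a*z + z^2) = 21*a^2 - 10*a*z + z^2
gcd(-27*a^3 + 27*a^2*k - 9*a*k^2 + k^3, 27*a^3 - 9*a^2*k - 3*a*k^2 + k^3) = 9*a^2 - 6*a*k + k^2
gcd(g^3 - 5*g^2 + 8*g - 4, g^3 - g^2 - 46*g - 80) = 1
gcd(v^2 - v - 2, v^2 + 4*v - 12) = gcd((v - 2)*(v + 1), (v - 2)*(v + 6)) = v - 2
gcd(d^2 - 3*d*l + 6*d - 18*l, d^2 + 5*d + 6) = 1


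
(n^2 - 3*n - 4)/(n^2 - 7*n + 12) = (n + 1)/(n - 3)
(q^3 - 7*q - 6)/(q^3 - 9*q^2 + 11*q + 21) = (q + 2)/(q - 7)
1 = 1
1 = 1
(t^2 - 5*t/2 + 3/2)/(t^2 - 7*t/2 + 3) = (t - 1)/(t - 2)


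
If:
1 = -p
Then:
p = -1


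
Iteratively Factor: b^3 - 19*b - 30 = (b - 5)*(b^2 + 5*b + 6) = (b - 5)*(b + 2)*(b + 3)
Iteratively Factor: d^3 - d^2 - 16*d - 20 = (d + 2)*(d^2 - 3*d - 10) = (d - 5)*(d + 2)*(d + 2)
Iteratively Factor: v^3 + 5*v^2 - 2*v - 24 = (v + 3)*(v^2 + 2*v - 8) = (v - 2)*(v + 3)*(v + 4)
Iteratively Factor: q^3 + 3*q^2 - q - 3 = (q + 3)*(q^2 - 1) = (q + 1)*(q + 3)*(q - 1)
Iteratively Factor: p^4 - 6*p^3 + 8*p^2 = (p)*(p^3 - 6*p^2 + 8*p) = p*(p - 4)*(p^2 - 2*p) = p*(p - 4)*(p - 2)*(p)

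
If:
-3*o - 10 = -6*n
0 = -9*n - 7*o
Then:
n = 70/69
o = -30/23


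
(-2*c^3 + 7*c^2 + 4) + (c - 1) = -2*c^3 + 7*c^2 + c + 3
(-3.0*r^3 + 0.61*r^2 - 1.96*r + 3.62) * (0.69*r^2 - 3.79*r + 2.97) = -2.07*r^5 + 11.7909*r^4 - 12.5743*r^3 + 11.7379*r^2 - 19.541*r + 10.7514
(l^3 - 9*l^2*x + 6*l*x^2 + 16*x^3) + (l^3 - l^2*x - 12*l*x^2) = 2*l^3 - 10*l^2*x - 6*l*x^2 + 16*x^3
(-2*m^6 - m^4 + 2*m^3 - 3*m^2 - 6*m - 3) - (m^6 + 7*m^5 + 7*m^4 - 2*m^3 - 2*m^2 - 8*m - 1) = -3*m^6 - 7*m^5 - 8*m^4 + 4*m^3 - m^2 + 2*m - 2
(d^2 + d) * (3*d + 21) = 3*d^3 + 24*d^2 + 21*d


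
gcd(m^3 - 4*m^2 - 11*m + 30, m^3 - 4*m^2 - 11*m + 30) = m^3 - 4*m^2 - 11*m + 30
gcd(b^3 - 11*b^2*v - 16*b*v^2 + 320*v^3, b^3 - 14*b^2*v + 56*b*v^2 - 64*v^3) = -b + 8*v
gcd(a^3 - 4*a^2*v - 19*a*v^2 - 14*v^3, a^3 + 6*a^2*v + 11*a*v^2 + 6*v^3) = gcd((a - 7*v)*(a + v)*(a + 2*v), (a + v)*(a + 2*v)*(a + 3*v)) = a^2 + 3*a*v + 2*v^2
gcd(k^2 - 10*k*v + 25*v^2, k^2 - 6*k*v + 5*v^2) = -k + 5*v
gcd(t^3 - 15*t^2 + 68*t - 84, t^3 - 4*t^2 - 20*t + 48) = t^2 - 8*t + 12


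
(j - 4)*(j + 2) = j^2 - 2*j - 8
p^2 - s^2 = (p - s)*(p + s)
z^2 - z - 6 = (z - 3)*(z + 2)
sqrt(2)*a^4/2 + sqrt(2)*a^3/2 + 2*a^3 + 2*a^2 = a^2*(a + 2*sqrt(2))*(sqrt(2)*a/2 + sqrt(2)/2)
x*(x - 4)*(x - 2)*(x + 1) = x^4 - 5*x^3 + 2*x^2 + 8*x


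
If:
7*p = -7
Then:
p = -1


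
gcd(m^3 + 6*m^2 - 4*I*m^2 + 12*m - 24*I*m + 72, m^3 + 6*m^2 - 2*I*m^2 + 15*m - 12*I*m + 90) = m + 6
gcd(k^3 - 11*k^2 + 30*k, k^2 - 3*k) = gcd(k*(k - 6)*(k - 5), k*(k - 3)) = k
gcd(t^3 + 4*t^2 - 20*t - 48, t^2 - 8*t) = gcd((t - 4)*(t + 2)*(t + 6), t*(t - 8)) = 1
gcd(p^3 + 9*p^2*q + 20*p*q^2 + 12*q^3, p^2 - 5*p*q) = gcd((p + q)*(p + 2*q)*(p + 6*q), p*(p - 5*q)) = 1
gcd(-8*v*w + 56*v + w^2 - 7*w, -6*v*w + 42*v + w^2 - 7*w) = w - 7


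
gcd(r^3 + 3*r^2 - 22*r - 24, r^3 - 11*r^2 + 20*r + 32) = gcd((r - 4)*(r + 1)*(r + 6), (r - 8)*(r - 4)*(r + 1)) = r^2 - 3*r - 4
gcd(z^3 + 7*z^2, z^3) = z^2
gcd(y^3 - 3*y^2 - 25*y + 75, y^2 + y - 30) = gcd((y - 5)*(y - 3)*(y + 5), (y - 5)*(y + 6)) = y - 5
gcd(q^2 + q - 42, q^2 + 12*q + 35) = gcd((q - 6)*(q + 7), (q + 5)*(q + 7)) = q + 7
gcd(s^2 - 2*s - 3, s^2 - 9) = s - 3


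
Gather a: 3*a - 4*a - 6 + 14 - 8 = -a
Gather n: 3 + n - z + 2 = n - z + 5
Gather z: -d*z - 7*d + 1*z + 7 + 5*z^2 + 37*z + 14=-7*d + 5*z^2 + z*(38 - d) + 21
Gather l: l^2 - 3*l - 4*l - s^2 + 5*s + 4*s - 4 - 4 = l^2 - 7*l - s^2 + 9*s - 8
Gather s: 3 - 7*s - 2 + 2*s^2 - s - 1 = 2*s^2 - 8*s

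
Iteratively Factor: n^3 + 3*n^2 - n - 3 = (n + 3)*(n^2 - 1) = (n - 1)*(n + 3)*(n + 1)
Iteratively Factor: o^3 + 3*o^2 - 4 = (o + 2)*(o^2 + o - 2) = (o - 1)*(o + 2)*(o + 2)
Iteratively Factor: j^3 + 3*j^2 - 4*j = (j - 1)*(j^2 + 4*j) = (j - 1)*(j + 4)*(j)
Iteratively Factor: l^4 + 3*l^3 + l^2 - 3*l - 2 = (l + 1)*(l^3 + 2*l^2 - l - 2) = (l + 1)*(l + 2)*(l^2 - 1) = (l + 1)^2*(l + 2)*(l - 1)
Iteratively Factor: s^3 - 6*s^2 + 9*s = (s - 3)*(s^2 - 3*s) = (s - 3)^2*(s)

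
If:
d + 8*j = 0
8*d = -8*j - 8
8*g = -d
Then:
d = -8/7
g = 1/7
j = 1/7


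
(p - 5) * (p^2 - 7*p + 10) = p^3 - 12*p^2 + 45*p - 50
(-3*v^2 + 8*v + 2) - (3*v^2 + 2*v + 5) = -6*v^2 + 6*v - 3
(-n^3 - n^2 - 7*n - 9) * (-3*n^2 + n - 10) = 3*n^5 + 2*n^4 + 30*n^3 + 30*n^2 + 61*n + 90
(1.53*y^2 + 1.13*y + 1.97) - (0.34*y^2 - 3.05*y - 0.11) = 1.19*y^2 + 4.18*y + 2.08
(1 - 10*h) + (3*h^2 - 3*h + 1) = 3*h^2 - 13*h + 2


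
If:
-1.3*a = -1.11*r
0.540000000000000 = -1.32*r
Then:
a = -0.35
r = -0.41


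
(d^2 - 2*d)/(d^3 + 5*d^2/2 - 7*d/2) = 2*(d - 2)/(2*d^2 + 5*d - 7)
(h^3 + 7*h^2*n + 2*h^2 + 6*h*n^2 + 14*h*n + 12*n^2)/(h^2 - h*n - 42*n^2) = (h^2 + h*n + 2*h + 2*n)/(h - 7*n)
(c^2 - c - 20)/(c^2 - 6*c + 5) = (c + 4)/(c - 1)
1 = 1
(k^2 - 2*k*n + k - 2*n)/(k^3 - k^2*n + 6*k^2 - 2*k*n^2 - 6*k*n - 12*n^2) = (k + 1)/(k^2 + k*n + 6*k + 6*n)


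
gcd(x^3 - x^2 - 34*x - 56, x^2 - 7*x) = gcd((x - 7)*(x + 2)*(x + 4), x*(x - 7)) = x - 7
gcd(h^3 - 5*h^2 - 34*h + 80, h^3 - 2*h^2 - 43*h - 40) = h^2 - 3*h - 40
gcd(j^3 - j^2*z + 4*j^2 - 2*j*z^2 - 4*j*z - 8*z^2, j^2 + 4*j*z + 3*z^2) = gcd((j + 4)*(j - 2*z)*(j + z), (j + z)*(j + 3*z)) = j + z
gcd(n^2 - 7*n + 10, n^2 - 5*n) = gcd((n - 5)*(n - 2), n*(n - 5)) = n - 5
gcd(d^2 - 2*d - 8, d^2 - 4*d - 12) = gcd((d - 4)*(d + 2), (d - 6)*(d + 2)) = d + 2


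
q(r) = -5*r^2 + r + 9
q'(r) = 1 - 10*r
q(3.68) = -55.03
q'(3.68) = -35.80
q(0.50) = 8.25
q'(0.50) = -4.00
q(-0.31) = 8.21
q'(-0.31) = 4.10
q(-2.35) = -20.96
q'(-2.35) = 24.50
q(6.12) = -172.15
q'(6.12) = -60.20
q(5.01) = -111.49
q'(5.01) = -49.10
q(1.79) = -5.23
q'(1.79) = -16.90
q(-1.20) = 0.60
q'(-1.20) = 13.00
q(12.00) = -699.00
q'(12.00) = -119.00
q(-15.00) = -1131.00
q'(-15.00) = 151.00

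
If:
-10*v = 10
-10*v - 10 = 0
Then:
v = -1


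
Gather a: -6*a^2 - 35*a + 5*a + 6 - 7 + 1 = -6*a^2 - 30*a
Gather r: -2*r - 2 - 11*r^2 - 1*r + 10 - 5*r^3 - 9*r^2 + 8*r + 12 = -5*r^3 - 20*r^2 + 5*r + 20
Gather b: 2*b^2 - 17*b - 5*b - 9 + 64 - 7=2*b^2 - 22*b + 48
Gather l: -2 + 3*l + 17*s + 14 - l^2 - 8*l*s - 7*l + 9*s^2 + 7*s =-l^2 + l*(-8*s - 4) + 9*s^2 + 24*s + 12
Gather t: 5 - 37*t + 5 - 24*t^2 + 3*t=-24*t^2 - 34*t + 10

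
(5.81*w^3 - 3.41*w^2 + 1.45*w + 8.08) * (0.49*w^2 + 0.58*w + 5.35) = 2.8469*w^5 + 1.6989*w^4 + 29.8162*w^3 - 13.4433*w^2 + 12.4439*w + 43.228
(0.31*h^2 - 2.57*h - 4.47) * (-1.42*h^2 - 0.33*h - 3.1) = -0.4402*h^4 + 3.5471*h^3 + 6.2345*h^2 + 9.4421*h + 13.857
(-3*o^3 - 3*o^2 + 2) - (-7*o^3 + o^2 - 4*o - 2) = 4*o^3 - 4*o^2 + 4*o + 4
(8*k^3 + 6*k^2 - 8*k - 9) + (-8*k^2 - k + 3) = 8*k^3 - 2*k^2 - 9*k - 6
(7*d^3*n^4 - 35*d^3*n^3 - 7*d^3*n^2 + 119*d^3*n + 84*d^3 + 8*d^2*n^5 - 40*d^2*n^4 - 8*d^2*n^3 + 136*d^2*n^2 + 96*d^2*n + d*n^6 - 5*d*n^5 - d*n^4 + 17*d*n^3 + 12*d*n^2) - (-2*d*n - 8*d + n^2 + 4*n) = 7*d^3*n^4 - 35*d^3*n^3 - 7*d^3*n^2 + 119*d^3*n + 84*d^3 + 8*d^2*n^5 - 40*d^2*n^4 - 8*d^2*n^3 + 136*d^2*n^2 + 96*d^2*n + d*n^6 - 5*d*n^5 - d*n^4 + 17*d*n^3 + 12*d*n^2 + 2*d*n + 8*d - n^2 - 4*n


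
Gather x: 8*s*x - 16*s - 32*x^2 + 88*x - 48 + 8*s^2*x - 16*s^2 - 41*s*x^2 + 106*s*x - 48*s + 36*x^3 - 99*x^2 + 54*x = -16*s^2 - 64*s + 36*x^3 + x^2*(-41*s - 131) + x*(8*s^2 + 114*s + 142) - 48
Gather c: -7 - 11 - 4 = -22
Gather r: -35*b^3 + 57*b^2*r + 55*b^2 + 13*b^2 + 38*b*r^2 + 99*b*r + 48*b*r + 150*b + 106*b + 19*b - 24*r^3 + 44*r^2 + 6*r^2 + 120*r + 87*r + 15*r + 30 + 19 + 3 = -35*b^3 + 68*b^2 + 275*b - 24*r^3 + r^2*(38*b + 50) + r*(57*b^2 + 147*b + 222) + 52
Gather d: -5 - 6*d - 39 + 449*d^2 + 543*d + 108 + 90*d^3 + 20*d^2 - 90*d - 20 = 90*d^3 + 469*d^2 + 447*d + 44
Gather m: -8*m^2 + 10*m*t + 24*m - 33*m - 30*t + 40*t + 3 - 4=-8*m^2 + m*(10*t - 9) + 10*t - 1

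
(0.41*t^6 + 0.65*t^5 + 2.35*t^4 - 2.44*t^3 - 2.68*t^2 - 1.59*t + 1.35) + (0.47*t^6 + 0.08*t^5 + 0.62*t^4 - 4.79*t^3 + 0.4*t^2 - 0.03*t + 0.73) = 0.88*t^6 + 0.73*t^5 + 2.97*t^4 - 7.23*t^3 - 2.28*t^2 - 1.62*t + 2.08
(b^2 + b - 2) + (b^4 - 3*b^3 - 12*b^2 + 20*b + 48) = b^4 - 3*b^3 - 11*b^2 + 21*b + 46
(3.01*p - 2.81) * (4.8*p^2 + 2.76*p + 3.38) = 14.448*p^3 - 5.1804*p^2 + 2.4182*p - 9.4978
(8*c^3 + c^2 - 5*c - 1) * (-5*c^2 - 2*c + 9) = -40*c^5 - 21*c^4 + 95*c^3 + 24*c^2 - 43*c - 9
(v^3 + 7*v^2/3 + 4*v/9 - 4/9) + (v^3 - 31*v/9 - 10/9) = 2*v^3 + 7*v^2/3 - 3*v - 14/9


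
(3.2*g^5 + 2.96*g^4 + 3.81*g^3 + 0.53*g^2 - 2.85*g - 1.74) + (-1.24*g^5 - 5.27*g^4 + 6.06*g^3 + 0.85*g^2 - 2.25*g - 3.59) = 1.96*g^5 - 2.31*g^4 + 9.87*g^3 + 1.38*g^2 - 5.1*g - 5.33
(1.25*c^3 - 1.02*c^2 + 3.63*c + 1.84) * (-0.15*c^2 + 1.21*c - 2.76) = -0.1875*c^5 + 1.6655*c^4 - 5.2287*c^3 + 6.9315*c^2 - 7.7924*c - 5.0784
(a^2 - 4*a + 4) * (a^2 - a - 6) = a^4 - 5*a^3 + 2*a^2 + 20*a - 24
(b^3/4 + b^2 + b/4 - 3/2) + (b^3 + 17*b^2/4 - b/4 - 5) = 5*b^3/4 + 21*b^2/4 - 13/2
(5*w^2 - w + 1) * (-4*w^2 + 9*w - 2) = -20*w^4 + 49*w^3 - 23*w^2 + 11*w - 2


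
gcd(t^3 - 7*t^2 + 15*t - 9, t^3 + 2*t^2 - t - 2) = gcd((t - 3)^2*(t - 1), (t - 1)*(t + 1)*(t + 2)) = t - 1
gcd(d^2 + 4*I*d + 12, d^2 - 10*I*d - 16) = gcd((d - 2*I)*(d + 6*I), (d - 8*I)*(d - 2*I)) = d - 2*I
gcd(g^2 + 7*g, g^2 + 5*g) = g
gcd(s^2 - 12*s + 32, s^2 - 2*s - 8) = s - 4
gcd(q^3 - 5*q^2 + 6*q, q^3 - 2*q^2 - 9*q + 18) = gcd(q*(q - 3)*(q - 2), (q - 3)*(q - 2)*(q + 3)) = q^2 - 5*q + 6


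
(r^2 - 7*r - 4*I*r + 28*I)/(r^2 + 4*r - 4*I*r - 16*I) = (r - 7)/(r + 4)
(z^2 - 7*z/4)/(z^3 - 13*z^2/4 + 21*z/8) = 2/(2*z - 3)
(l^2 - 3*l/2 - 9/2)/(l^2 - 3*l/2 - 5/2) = (-2*l^2 + 3*l + 9)/(-2*l^2 + 3*l + 5)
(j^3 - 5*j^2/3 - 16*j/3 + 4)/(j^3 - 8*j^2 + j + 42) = (j - 2/3)/(j - 7)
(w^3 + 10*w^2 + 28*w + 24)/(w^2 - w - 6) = (w^2 + 8*w + 12)/(w - 3)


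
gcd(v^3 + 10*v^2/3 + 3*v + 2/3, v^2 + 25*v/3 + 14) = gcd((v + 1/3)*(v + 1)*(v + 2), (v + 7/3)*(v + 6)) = 1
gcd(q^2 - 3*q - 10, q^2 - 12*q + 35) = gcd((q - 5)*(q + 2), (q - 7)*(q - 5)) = q - 5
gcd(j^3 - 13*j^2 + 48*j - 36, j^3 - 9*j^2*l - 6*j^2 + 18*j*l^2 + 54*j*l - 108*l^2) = j - 6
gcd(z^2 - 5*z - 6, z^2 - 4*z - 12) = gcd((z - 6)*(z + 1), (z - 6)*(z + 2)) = z - 6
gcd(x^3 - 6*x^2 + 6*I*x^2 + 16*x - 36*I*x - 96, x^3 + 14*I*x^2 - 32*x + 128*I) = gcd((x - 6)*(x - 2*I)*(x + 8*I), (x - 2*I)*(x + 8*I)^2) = x^2 + 6*I*x + 16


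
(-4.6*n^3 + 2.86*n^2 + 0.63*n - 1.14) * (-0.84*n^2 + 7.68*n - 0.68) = 3.864*n^5 - 37.7304*n^4 + 24.5636*n^3 + 3.8512*n^2 - 9.1836*n + 0.7752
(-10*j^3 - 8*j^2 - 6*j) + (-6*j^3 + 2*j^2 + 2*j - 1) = -16*j^3 - 6*j^2 - 4*j - 1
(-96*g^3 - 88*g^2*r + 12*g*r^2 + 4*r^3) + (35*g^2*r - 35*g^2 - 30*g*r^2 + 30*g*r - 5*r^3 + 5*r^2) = -96*g^3 - 53*g^2*r - 35*g^2 - 18*g*r^2 + 30*g*r - r^3 + 5*r^2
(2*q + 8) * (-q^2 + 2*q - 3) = -2*q^3 - 4*q^2 + 10*q - 24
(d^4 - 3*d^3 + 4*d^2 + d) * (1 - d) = -d^5 + 4*d^4 - 7*d^3 + 3*d^2 + d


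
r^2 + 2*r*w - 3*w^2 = (r - w)*(r + 3*w)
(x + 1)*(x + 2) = x^2 + 3*x + 2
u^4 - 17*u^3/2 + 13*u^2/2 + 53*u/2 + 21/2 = (u - 7)*(u - 3)*(u + 1/2)*(u + 1)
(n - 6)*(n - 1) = n^2 - 7*n + 6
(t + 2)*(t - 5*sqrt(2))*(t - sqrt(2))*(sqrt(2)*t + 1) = sqrt(2)*t^4 - 11*t^3 + 2*sqrt(2)*t^3 - 22*t^2 + 4*sqrt(2)*t^2 + 10*t + 8*sqrt(2)*t + 20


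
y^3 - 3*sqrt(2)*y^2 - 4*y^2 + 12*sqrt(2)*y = y*(y - 4)*(y - 3*sqrt(2))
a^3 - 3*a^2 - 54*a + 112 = (a - 8)*(a - 2)*(a + 7)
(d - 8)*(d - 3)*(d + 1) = d^3 - 10*d^2 + 13*d + 24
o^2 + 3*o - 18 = (o - 3)*(o + 6)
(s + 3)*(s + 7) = s^2 + 10*s + 21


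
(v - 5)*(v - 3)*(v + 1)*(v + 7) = v^4 - 42*v^2 + 64*v + 105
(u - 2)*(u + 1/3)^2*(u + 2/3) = u^4 - 2*u^3/3 - 19*u^2/9 - 28*u/27 - 4/27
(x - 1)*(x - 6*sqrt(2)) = x^2 - 6*sqrt(2)*x - x + 6*sqrt(2)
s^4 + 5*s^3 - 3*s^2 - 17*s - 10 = (s - 2)*(s + 1)^2*(s + 5)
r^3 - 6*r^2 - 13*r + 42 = (r - 7)*(r - 2)*(r + 3)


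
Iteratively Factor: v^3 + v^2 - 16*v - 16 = (v + 4)*(v^2 - 3*v - 4) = (v + 1)*(v + 4)*(v - 4)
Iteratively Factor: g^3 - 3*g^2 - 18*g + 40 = (g - 2)*(g^2 - g - 20) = (g - 2)*(g + 4)*(g - 5)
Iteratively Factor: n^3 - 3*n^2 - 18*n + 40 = (n - 2)*(n^2 - n - 20) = (n - 2)*(n + 4)*(n - 5)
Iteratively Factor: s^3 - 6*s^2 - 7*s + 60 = (s - 4)*(s^2 - 2*s - 15) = (s - 5)*(s - 4)*(s + 3)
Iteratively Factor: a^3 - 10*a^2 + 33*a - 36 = (a - 4)*(a^2 - 6*a + 9) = (a - 4)*(a - 3)*(a - 3)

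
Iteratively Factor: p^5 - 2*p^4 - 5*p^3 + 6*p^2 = (p - 3)*(p^4 + p^3 - 2*p^2) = (p - 3)*(p - 1)*(p^3 + 2*p^2) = (p - 3)*(p - 1)*(p + 2)*(p^2) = p*(p - 3)*(p - 1)*(p + 2)*(p)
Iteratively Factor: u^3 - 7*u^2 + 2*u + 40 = (u - 4)*(u^2 - 3*u - 10) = (u - 5)*(u - 4)*(u + 2)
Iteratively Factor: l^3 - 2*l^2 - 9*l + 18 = (l + 3)*(l^2 - 5*l + 6) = (l - 2)*(l + 3)*(l - 3)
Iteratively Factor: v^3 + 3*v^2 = (v)*(v^2 + 3*v) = v^2*(v + 3)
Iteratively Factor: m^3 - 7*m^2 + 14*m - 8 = (m - 4)*(m^2 - 3*m + 2) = (m - 4)*(m - 1)*(m - 2)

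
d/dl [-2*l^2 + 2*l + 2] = 2 - 4*l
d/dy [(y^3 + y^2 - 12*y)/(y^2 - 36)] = (y^4 - 96*y^2 - 72*y + 432)/(y^4 - 72*y^2 + 1296)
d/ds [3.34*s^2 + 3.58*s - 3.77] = 6.68*s + 3.58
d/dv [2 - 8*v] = -8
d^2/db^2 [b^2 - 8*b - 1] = 2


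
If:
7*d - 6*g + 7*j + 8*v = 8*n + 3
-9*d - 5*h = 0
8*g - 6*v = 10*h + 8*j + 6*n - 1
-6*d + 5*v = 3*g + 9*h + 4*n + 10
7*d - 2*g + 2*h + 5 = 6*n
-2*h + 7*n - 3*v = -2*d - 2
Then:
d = 6150/38099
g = 98111/152396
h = -11070/38099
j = -104355/76198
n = 108233/152396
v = 400061/152396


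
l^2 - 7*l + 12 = (l - 4)*(l - 3)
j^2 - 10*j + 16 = (j - 8)*(j - 2)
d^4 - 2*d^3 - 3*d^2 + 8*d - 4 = (d - 2)*(d - 1)^2*(d + 2)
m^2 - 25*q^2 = (m - 5*q)*(m + 5*q)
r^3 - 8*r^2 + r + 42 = (r - 7)*(r - 3)*(r + 2)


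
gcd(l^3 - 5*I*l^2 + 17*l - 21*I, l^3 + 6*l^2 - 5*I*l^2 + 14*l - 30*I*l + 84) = l - 7*I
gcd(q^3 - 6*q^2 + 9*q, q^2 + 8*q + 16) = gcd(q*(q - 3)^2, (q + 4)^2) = 1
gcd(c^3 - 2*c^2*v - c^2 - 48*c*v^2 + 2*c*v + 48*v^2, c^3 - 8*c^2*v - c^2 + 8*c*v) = -c^2 + 8*c*v + c - 8*v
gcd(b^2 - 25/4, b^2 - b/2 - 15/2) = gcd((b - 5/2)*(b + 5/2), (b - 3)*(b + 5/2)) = b + 5/2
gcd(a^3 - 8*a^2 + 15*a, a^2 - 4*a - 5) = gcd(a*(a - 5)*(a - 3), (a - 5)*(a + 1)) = a - 5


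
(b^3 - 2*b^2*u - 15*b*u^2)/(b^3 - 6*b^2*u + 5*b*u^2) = (-b - 3*u)/(-b + u)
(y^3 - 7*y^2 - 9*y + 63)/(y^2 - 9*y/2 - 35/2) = 2*(y^2 - 9)/(2*y + 5)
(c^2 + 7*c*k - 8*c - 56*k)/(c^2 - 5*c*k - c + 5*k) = (c^2 + 7*c*k - 8*c - 56*k)/(c^2 - 5*c*k - c + 5*k)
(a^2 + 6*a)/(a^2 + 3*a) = (a + 6)/(a + 3)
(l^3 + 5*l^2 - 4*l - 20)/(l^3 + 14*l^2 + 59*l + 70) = (l - 2)/(l + 7)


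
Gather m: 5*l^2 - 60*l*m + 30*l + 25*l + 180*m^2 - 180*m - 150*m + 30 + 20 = 5*l^2 + 55*l + 180*m^2 + m*(-60*l - 330) + 50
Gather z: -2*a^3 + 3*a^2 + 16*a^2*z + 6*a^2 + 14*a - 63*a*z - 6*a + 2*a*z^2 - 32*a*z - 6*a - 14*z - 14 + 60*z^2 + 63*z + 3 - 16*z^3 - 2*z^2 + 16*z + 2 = -2*a^3 + 9*a^2 + 2*a - 16*z^3 + z^2*(2*a + 58) + z*(16*a^2 - 95*a + 65) - 9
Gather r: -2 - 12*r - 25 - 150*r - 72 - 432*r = -594*r - 99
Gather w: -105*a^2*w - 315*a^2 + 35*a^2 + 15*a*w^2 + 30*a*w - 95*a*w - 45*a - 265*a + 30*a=-280*a^2 + 15*a*w^2 - 280*a + w*(-105*a^2 - 65*a)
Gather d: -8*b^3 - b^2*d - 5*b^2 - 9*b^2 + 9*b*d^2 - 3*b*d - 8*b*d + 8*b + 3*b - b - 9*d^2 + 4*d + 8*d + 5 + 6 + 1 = -8*b^3 - 14*b^2 + 10*b + d^2*(9*b - 9) + d*(-b^2 - 11*b + 12) + 12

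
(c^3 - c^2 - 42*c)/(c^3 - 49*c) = (c + 6)/(c + 7)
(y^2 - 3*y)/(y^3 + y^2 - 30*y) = (y - 3)/(y^2 + y - 30)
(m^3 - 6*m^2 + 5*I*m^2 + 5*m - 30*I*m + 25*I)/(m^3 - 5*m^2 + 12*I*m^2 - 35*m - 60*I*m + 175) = (m - 1)/(m + 7*I)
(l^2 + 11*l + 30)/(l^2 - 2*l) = (l^2 + 11*l + 30)/(l*(l - 2))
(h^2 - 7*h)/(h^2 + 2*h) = (h - 7)/(h + 2)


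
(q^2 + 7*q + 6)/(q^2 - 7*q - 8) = (q + 6)/(q - 8)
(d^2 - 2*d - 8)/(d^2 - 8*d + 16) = (d + 2)/(d - 4)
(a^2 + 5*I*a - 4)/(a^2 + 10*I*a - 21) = (a^2 + 5*I*a - 4)/(a^2 + 10*I*a - 21)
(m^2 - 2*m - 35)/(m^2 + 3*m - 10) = (m - 7)/(m - 2)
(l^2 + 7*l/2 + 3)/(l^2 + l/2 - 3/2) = (l + 2)/(l - 1)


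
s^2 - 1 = (s - 1)*(s + 1)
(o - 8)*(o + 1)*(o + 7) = o^3 - 57*o - 56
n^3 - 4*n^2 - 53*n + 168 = (n - 8)*(n - 3)*(n + 7)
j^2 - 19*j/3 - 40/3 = (j - 8)*(j + 5/3)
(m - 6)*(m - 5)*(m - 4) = m^3 - 15*m^2 + 74*m - 120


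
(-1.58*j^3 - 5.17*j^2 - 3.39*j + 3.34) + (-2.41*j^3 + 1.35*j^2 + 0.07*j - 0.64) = -3.99*j^3 - 3.82*j^2 - 3.32*j + 2.7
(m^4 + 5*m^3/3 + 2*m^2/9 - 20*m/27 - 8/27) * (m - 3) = m^5 - 4*m^4/3 - 43*m^3/9 - 38*m^2/27 + 52*m/27 + 8/9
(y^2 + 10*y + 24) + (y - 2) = y^2 + 11*y + 22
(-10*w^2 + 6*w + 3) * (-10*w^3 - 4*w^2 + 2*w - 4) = 100*w^5 - 20*w^4 - 74*w^3 + 40*w^2 - 18*w - 12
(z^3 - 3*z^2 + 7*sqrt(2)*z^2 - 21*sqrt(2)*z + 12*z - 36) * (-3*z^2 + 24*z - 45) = -3*z^5 - 21*sqrt(2)*z^4 + 33*z^4 - 153*z^3 + 231*sqrt(2)*z^3 - 819*sqrt(2)*z^2 + 531*z^2 - 1404*z + 945*sqrt(2)*z + 1620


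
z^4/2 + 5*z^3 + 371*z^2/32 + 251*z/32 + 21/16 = (z/2 + 1)*(z + 1/4)*(z + 3/4)*(z + 7)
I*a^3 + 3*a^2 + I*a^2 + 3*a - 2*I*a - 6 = (a + 2)*(a - 3*I)*(I*a - I)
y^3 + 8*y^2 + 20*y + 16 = (y + 2)^2*(y + 4)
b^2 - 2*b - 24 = (b - 6)*(b + 4)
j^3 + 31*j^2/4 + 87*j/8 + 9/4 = (j + 1/4)*(j + 3/2)*(j + 6)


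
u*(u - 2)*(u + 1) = u^3 - u^2 - 2*u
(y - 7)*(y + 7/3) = y^2 - 14*y/3 - 49/3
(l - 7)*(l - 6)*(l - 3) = l^3 - 16*l^2 + 81*l - 126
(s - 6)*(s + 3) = s^2 - 3*s - 18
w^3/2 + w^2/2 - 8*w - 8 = (w/2 + 1/2)*(w - 4)*(w + 4)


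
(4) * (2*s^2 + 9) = 8*s^2 + 36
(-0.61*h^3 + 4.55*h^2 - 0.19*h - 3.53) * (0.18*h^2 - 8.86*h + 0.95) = -0.1098*h^5 + 6.2236*h^4 - 40.9267*h^3 + 5.3705*h^2 + 31.0953*h - 3.3535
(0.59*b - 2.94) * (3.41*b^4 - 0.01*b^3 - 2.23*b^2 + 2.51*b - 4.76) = 2.0119*b^5 - 10.0313*b^4 - 1.2863*b^3 + 8.0371*b^2 - 10.1878*b + 13.9944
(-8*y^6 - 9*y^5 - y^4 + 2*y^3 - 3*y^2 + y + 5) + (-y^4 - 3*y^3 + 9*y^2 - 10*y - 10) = -8*y^6 - 9*y^5 - 2*y^4 - y^3 + 6*y^2 - 9*y - 5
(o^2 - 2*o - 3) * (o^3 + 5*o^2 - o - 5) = o^5 + 3*o^4 - 14*o^3 - 18*o^2 + 13*o + 15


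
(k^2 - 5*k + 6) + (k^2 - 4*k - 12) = 2*k^2 - 9*k - 6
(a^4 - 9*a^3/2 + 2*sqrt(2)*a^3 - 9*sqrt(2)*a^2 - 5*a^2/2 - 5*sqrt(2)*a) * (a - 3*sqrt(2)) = a^5 - 9*a^4/2 - sqrt(2)*a^4 - 29*a^3/2 + 9*sqrt(2)*a^3/2 + 5*sqrt(2)*a^2/2 + 54*a^2 + 30*a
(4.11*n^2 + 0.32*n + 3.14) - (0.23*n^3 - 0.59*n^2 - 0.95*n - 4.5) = -0.23*n^3 + 4.7*n^2 + 1.27*n + 7.64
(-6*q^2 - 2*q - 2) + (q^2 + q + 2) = -5*q^2 - q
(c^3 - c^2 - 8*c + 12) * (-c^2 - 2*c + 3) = -c^5 - c^4 + 13*c^3 + c^2 - 48*c + 36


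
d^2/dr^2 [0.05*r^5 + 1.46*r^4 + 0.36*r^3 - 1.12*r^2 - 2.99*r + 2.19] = 1.0*r^3 + 17.52*r^2 + 2.16*r - 2.24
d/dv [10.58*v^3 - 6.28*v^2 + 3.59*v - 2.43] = 31.74*v^2 - 12.56*v + 3.59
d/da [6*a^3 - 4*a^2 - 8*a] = 18*a^2 - 8*a - 8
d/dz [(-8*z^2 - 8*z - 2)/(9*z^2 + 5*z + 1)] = 2*(16*z^2 + 10*z + 1)/(81*z^4 + 90*z^3 + 43*z^2 + 10*z + 1)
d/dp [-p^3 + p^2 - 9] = p*(2 - 3*p)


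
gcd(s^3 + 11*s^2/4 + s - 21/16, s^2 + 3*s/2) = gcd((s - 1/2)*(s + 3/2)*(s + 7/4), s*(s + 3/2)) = s + 3/2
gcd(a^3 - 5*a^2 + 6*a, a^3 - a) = a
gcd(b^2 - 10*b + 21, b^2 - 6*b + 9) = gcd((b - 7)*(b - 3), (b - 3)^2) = b - 3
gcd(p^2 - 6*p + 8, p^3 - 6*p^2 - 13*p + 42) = p - 2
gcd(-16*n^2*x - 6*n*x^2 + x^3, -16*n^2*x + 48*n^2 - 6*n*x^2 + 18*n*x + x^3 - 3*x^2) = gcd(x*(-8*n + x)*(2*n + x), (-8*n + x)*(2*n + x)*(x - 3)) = -16*n^2 - 6*n*x + x^2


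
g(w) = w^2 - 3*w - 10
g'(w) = 2*w - 3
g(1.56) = -12.25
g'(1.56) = 0.12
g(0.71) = -11.63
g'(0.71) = -1.58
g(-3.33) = 11.08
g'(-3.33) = -9.66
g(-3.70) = 14.79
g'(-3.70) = -10.40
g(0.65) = -11.53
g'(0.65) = -1.70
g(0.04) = -10.12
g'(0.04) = -2.92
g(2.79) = -10.59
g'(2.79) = 2.58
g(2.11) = -11.88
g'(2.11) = 1.22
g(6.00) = 8.00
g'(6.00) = 9.00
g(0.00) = -10.00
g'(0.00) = -3.00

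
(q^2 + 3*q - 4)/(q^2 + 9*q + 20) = (q - 1)/(q + 5)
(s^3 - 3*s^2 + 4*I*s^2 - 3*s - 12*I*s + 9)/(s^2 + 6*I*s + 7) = (s^3 + s^2*(-3 + 4*I) + s*(-3 - 12*I) + 9)/(s^2 + 6*I*s + 7)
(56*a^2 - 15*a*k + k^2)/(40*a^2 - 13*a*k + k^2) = (7*a - k)/(5*a - k)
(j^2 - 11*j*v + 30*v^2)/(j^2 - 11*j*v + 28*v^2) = (j^2 - 11*j*v + 30*v^2)/(j^2 - 11*j*v + 28*v^2)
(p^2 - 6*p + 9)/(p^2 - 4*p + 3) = (p - 3)/(p - 1)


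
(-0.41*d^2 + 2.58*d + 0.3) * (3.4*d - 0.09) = -1.394*d^3 + 8.8089*d^2 + 0.7878*d - 0.027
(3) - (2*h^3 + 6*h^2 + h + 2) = -2*h^3 - 6*h^2 - h + 1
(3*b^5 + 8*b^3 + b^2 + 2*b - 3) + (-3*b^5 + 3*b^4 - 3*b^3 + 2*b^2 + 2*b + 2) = 3*b^4 + 5*b^3 + 3*b^2 + 4*b - 1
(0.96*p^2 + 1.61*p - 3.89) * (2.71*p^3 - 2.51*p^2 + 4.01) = 2.6016*p^5 + 1.9535*p^4 - 14.583*p^3 + 13.6135*p^2 + 6.4561*p - 15.5989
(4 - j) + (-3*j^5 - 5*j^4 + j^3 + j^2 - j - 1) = -3*j^5 - 5*j^4 + j^3 + j^2 - 2*j + 3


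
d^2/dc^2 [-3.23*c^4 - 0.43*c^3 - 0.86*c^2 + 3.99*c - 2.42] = -38.76*c^2 - 2.58*c - 1.72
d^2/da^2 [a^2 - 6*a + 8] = 2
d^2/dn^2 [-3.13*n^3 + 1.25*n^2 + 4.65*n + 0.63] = 2.5 - 18.78*n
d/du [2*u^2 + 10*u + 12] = 4*u + 10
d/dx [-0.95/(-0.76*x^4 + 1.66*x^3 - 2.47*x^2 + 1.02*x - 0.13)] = (-2.888*x^3 + 4.731*x^2 - 4.693*x + 0.969)/(0.76*x^4 - 1.66*x^3 + 2.47*x^2 - 1.02*x + 0.13)^2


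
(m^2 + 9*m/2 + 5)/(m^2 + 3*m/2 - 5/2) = (m + 2)/(m - 1)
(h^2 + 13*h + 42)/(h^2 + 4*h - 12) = (h + 7)/(h - 2)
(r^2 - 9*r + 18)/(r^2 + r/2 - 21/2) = 2*(r - 6)/(2*r + 7)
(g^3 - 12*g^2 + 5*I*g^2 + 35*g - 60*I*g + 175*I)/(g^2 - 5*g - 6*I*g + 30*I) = (g^2 + g*(-7 + 5*I) - 35*I)/(g - 6*I)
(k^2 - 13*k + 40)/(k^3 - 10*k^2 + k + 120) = 1/(k + 3)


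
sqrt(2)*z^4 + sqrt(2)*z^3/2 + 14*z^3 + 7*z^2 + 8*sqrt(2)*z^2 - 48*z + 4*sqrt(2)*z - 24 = (z - sqrt(2))*(z + 2*sqrt(2))*(z + 6*sqrt(2))*(sqrt(2)*z + sqrt(2)/2)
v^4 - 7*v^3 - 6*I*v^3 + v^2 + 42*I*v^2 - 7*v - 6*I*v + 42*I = (v - 7)*(v - 6*I)*(v - I)*(v + I)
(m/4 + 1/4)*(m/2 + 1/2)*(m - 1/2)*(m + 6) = m^4/8 + 15*m^3/16 + 9*m^2/8 - m/16 - 3/8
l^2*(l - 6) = l^3 - 6*l^2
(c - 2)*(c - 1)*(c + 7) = c^3 + 4*c^2 - 19*c + 14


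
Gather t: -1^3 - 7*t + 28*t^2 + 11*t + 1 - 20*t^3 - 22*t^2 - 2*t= -20*t^3 + 6*t^2 + 2*t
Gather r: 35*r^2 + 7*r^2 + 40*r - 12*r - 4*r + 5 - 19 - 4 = 42*r^2 + 24*r - 18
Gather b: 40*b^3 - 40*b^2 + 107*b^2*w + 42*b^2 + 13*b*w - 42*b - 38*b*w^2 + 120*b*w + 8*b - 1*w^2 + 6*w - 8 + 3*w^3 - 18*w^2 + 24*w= 40*b^3 + b^2*(107*w + 2) + b*(-38*w^2 + 133*w - 34) + 3*w^3 - 19*w^2 + 30*w - 8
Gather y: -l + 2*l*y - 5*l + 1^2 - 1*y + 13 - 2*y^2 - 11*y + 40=-6*l - 2*y^2 + y*(2*l - 12) + 54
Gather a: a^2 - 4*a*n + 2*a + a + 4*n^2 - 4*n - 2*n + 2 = a^2 + a*(3 - 4*n) + 4*n^2 - 6*n + 2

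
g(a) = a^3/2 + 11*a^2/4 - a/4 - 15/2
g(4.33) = 83.57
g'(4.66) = 57.95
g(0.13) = -7.48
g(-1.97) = -0.16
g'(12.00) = 281.75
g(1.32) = -1.89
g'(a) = 3*a^2/2 + 11*a/2 - 1/4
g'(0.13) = 0.49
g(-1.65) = -1.85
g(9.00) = 577.50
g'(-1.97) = -5.26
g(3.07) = 32.12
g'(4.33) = 51.69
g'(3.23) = 33.16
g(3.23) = 37.23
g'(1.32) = 9.62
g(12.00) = 1249.50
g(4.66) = 101.65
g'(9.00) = 170.75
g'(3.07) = 30.77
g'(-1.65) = -5.24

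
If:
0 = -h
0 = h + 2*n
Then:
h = 0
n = 0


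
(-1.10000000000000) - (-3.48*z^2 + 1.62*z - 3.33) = 3.48*z^2 - 1.62*z + 2.23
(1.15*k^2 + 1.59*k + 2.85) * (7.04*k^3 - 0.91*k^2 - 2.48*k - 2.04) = 8.096*k^5 + 10.1471*k^4 + 15.7651*k^3 - 8.8827*k^2 - 10.3116*k - 5.814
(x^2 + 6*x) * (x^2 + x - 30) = x^4 + 7*x^3 - 24*x^2 - 180*x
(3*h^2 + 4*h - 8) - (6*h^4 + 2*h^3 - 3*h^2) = -6*h^4 - 2*h^3 + 6*h^2 + 4*h - 8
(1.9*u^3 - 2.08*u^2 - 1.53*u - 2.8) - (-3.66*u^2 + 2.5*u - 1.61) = 1.9*u^3 + 1.58*u^2 - 4.03*u - 1.19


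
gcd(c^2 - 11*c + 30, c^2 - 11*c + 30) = c^2 - 11*c + 30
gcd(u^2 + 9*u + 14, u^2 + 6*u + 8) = u + 2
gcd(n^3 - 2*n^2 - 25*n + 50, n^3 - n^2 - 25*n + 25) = n^2 - 25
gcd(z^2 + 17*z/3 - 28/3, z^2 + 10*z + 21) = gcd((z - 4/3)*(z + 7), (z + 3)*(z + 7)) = z + 7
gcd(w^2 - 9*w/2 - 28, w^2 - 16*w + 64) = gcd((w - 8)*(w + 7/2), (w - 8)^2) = w - 8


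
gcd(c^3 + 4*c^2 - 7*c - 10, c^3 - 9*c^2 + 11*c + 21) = c + 1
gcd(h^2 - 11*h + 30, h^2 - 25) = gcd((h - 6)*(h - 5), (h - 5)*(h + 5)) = h - 5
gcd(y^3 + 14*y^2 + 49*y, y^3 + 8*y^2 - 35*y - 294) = y^2 + 14*y + 49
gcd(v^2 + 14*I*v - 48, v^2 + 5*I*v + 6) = v + 6*I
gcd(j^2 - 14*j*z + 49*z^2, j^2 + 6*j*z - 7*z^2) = 1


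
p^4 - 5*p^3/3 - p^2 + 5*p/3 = p*(p - 5/3)*(p - 1)*(p + 1)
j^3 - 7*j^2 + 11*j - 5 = (j - 5)*(j - 1)^2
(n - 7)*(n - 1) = n^2 - 8*n + 7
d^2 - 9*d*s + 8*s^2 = (d - 8*s)*(d - s)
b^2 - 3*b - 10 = (b - 5)*(b + 2)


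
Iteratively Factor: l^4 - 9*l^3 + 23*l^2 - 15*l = (l)*(l^3 - 9*l^2 + 23*l - 15) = l*(l - 3)*(l^2 - 6*l + 5) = l*(l - 5)*(l - 3)*(l - 1)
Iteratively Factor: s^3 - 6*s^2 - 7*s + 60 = (s - 5)*(s^2 - s - 12) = (s - 5)*(s + 3)*(s - 4)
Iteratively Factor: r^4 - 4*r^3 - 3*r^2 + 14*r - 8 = (r - 1)*(r^3 - 3*r^2 - 6*r + 8) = (r - 1)*(r + 2)*(r^2 - 5*r + 4) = (r - 4)*(r - 1)*(r + 2)*(r - 1)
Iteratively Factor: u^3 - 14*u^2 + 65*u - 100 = (u - 5)*(u^2 - 9*u + 20) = (u - 5)^2*(u - 4)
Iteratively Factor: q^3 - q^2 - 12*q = (q)*(q^2 - q - 12) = q*(q + 3)*(q - 4)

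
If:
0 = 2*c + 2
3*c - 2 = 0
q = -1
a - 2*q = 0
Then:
No Solution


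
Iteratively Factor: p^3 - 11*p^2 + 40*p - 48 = (p - 3)*(p^2 - 8*p + 16) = (p - 4)*(p - 3)*(p - 4)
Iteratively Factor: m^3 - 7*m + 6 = (m - 2)*(m^2 + 2*m - 3) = (m - 2)*(m + 3)*(m - 1)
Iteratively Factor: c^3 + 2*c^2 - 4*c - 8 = (c + 2)*(c^2 - 4) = (c + 2)^2*(c - 2)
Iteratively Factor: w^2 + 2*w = (w)*(w + 2)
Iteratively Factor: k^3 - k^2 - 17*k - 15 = (k + 1)*(k^2 - 2*k - 15) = (k - 5)*(k + 1)*(k + 3)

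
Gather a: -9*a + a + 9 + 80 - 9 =80 - 8*a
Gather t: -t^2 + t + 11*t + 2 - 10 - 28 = -t^2 + 12*t - 36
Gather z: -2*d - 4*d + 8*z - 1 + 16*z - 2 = -6*d + 24*z - 3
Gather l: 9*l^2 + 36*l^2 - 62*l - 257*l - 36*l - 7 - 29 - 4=45*l^2 - 355*l - 40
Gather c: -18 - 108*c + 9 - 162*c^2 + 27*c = -162*c^2 - 81*c - 9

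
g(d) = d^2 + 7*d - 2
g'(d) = 2*d + 7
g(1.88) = 14.69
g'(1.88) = 10.76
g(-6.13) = -7.33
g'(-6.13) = -5.26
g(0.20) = -0.56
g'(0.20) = 7.40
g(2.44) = 21.03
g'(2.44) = 11.88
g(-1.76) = -11.22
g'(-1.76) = 3.48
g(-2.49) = -13.23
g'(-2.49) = 2.02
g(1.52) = 10.95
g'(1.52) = 10.04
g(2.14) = 17.56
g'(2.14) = 11.28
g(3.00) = 28.00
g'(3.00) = 13.00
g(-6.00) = -8.00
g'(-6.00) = -5.00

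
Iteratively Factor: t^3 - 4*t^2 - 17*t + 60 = (t - 5)*(t^2 + t - 12) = (t - 5)*(t + 4)*(t - 3)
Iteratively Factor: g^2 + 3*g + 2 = (g + 2)*(g + 1)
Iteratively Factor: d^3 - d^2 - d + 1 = (d - 1)*(d^2 - 1) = (d - 1)^2*(d + 1)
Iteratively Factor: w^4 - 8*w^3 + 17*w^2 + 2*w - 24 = (w + 1)*(w^3 - 9*w^2 + 26*w - 24) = (w - 2)*(w + 1)*(w^2 - 7*w + 12) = (w - 4)*(w - 2)*(w + 1)*(w - 3)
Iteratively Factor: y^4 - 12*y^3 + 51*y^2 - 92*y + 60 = (y - 3)*(y^3 - 9*y^2 + 24*y - 20) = (y - 3)*(y - 2)*(y^2 - 7*y + 10) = (y - 5)*(y - 3)*(y - 2)*(y - 2)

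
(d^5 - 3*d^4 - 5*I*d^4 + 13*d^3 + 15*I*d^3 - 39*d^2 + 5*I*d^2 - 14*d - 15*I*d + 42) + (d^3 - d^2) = d^5 - 3*d^4 - 5*I*d^4 + 14*d^3 + 15*I*d^3 - 40*d^2 + 5*I*d^2 - 14*d - 15*I*d + 42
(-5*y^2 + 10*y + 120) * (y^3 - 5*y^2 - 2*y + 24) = -5*y^5 + 35*y^4 + 80*y^3 - 740*y^2 + 2880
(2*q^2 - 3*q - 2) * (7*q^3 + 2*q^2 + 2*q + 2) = 14*q^5 - 17*q^4 - 16*q^3 - 6*q^2 - 10*q - 4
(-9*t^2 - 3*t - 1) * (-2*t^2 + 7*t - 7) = 18*t^4 - 57*t^3 + 44*t^2 + 14*t + 7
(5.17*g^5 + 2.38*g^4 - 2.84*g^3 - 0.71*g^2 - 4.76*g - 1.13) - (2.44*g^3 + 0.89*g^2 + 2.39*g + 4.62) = 5.17*g^5 + 2.38*g^4 - 5.28*g^3 - 1.6*g^2 - 7.15*g - 5.75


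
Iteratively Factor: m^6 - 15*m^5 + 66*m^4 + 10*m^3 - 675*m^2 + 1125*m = (m - 3)*(m^5 - 12*m^4 + 30*m^3 + 100*m^2 - 375*m) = (m - 5)*(m - 3)*(m^4 - 7*m^3 - 5*m^2 + 75*m) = (m - 5)*(m - 3)*(m + 3)*(m^3 - 10*m^2 + 25*m) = m*(m - 5)*(m - 3)*(m + 3)*(m^2 - 10*m + 25) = m*(m - 5)^2*(m - 3)*(m + 3)*(m - 5)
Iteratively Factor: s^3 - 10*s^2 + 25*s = (s - 5)*(s^2 - 5*s) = s*(s - 5)*(s - 5)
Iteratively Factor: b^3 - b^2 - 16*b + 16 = (b - 4)*(b^2 + 3*b - 4) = (b - 4)*(b - 1)*(b + 4)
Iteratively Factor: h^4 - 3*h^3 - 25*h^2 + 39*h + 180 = (h - 5)*(h^3 + 2*h^2 - 15*h - 36) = (h - 5)*(h - 4)*(h^2 + 6*h + 9) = (h - 5)*(h - 4)*(h + 3)*(h + 3)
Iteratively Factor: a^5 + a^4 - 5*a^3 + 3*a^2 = (a)*(a^4 + a^3 - 5*a^2 + 3*a) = a*(a - 1)*(a^3 + 2*a^2 - 3*a) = a^2*(a - 1)*(a^2 + 2*a - 3) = a^2*(a - 1)^2*(a + 3)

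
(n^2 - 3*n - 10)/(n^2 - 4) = (n - 5)/(n - 2)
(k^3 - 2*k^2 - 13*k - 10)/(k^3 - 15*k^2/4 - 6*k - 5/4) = 4*(k + 2)/(4*k + 1)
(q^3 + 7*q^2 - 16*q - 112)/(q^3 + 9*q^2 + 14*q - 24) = (q^2 + 3*q - 28)/(q^2 + 5*q - 6)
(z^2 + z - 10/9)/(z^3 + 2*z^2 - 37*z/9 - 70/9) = (3*z - 2)/(3*z^2 + z - 14)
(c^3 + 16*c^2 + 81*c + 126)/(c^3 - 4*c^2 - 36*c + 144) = (c^2 + 10*c + 21)/(c^2 - 10*c + 24)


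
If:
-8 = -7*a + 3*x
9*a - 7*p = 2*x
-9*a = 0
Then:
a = 0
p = 16/21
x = -8/3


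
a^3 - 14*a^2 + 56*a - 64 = (a - 8)*(a - 4)*(a - 2)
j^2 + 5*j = j*(j + 5)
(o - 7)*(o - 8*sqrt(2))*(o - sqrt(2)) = o^3 - 9*sqrt(2)*o^2 - 7*o^2 + 16*o + 63*sqrt(2)*o - 112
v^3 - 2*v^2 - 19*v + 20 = (v - 5)*(v - 1)*(v + 4)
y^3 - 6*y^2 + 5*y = y*(y - 5)*(y - 1)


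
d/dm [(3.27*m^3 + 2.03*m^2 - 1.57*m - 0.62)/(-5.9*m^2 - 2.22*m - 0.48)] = (-19.293*m^4 - 14.5188*m^3 - 18.4784*m^2 - 9.2648*m - 0.6228)/(34.81*m^4 + 26.196*m^3 + 10.5924*m^2 + 2.1312*m + 0.2304)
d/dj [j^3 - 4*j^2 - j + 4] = 3*j^2 - 8*j - 1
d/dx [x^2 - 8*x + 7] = 2*x - 8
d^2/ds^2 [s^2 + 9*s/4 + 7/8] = 2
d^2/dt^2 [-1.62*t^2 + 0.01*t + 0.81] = -3.24000000000000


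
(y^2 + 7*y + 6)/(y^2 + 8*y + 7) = (y + 6)/(y + 7)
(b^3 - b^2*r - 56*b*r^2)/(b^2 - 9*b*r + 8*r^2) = b*(-b - 7*r)/(-b + r)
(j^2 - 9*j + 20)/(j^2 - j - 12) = (j - 5)/(j + 3)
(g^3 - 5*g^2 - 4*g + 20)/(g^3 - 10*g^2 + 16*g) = (g^2 - 3*g - 10)/(g*(g - 8))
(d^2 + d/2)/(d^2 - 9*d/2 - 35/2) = d*(2*d + 1)/(2*d^2 - 9*d - 35)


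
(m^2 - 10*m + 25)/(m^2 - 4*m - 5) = (m - 5)/(m + 1)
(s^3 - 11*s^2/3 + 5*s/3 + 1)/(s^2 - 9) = (3*s^2 - 2*s - 1)/(3*(s + 3))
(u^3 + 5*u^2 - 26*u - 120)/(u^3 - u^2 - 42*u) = (u^2 - u - 20)/(u*(u - 7))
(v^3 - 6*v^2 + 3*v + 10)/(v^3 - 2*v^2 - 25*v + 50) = (v + 1)/(v + 5)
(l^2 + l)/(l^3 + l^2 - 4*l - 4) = l/(l^2 - 4)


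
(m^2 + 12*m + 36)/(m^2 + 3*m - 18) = (m + 6)/(m - 3)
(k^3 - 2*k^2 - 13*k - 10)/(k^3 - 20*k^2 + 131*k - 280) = (k^2 + 3*k + 2)/(k^2 - 15*k + 56)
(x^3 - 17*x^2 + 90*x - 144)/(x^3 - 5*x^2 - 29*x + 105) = (x^2 - 14*x + 48)/(x^2 - 2*x - 35)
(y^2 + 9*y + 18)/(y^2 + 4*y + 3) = (y + 6)/(y + 1)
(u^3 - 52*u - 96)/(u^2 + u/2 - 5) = 2*(u^3 - 52*u - 96)/(2*u^2 + u - 10)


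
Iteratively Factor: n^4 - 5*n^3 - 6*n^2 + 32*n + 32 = (n + 1)*(n^3 - 6*n^2 + 32) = (n - 4)*(n + 1)*(n^2 - 2*n - 8) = (n - 4)^2*(n + 1)*(n + 2)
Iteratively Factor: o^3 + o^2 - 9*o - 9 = (o + 1)*(o^2 - 9) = (o + 1)*(o + 3)*(o - 3)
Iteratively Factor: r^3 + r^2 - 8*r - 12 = (r + 2)*(r^2 - r - 6) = (r + 2)^2*(r - 3)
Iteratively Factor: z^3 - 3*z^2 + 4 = (z - 2)*(z^2 - z - 2) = (z - 2)*(z + 1)*(z - 2)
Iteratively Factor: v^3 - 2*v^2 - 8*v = (v)*(v^2 - 2*v - 8) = v*(v + 2)*(v - 4)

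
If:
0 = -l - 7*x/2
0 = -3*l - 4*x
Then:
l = 0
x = 0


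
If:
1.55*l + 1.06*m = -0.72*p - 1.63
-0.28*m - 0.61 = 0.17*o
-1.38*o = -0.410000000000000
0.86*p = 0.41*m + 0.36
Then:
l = 0.89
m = -2.36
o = 0.30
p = -0.71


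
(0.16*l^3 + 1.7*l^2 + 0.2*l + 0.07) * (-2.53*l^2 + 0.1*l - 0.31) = -0.4048*l^5 - 4.285*l^4 - 0.3856*l^3 - 0.6841*l^2 - 0.055*l - 0.0217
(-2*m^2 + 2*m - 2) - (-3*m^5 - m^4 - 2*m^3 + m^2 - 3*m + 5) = 3*m^5 + m^4 + 2*m^3 - 3*m^2 + 5*m - 7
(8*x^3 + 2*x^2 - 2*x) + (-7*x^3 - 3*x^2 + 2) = x^3 - x^2 - 2*x + 2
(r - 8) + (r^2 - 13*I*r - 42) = r^2 + r - 13*I*r - 50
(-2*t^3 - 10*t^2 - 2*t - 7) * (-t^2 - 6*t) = 2*t^5 + 22*t^4 + 62*t^3 + 19*t^2 + 42*t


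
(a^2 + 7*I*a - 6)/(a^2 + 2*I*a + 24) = (a + I)/(a - 4*I)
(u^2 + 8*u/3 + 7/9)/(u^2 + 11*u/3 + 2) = (9*u^2 + 24*u + 7)/(3*(3*u^2 + 11*u + 6))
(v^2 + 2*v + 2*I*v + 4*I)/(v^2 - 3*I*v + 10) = (v + 2)/(v - 5*I)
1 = 1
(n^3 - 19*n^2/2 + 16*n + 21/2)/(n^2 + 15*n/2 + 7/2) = (n^2 - 10*n + 21)/(n + 7)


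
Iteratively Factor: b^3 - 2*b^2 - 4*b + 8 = (b - 2)*(b^2 - 4) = (b - 2)*(b + 2)*(b - 2)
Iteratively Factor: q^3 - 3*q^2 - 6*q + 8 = (q + 2)*(q^2 - 5*q + 4) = (q - 4)*(q + 2)*(q - 1)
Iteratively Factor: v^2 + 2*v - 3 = (v + 3)*(v - 1)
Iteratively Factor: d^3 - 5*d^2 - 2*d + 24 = (d - 4)*(d^2 - d - 6) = (d - 4)*(d + 2)*(d - 3)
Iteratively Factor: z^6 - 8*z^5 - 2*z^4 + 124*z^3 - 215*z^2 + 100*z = (z - 5)*(z^5 - 3*z^4 - 17*z^3 + 39*z^2 - 20*z) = (z - 5)*(z - 1)*(z^4 - 2*z^3 - 19*z^2 + 20*z) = (z - 5)*(z - 1)*(z + 4)*(z^3 - 6*z^2 + 5*z) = z*(z - 5)*(z - 1)*(z + 4)*(z^2 - 6*z + 5) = z*(z - 5)*(z - 1)^2*(z + 4)*(z - 5)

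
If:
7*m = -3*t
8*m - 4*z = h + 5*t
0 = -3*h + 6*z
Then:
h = 2*z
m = 18*z/59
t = -42*z/59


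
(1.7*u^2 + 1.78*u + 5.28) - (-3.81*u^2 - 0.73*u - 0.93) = 5.51*u^2 + 2.51*u + 6.21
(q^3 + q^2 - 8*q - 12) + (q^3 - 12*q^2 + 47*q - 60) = 2*q^3 - 11*q^2 + 39*q - 72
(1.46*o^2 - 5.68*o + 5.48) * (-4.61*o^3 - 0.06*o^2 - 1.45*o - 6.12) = -6.7306*o^5 + 26.0972*o^4 - 27.039*o^3 - 1.028*o^2 + 26.8156*o - 33.5376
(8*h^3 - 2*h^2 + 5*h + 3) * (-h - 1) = -8*h^4 - 6*h^3 - 3*h^2 - 8*h - 3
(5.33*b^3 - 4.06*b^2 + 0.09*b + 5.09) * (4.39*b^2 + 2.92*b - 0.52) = 23.3987*b^5 - 2.2598*b^4 - 14.2317*b^3 + 24.7191*b^2 + 14.816*b - 2.6468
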